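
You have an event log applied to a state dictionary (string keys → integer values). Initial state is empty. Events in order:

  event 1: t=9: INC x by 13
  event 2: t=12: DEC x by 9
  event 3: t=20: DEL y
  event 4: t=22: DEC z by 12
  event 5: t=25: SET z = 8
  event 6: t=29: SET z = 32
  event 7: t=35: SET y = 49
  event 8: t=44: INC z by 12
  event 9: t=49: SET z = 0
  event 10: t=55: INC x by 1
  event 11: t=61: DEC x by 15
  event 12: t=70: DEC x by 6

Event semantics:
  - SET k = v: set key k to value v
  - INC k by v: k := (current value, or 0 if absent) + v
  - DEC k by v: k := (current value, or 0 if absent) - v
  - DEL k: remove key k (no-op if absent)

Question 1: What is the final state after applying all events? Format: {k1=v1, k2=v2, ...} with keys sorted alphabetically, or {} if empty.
Answer: {x=-16, y=49, z=0}

Derivation:
  after event 1 (t=9: INC x by 13): {x=13}
  after event 2 (t=12: DEC x by 9): {x=4}
  after event 3 (t=20: DEL y): {x=4}
  after event 4 (t=22: DEC z by 12): {x=4, z=-12}
  after event 5 (t=25: SET z = 8): {x=4, z=8}
  after event 6 (t=29: SET z = 32): {x=4, z=32}
  after event 7 (t=35: SET y = 49): {x=4, y=49, z=32}
  after event 8 (t=44: INC z by 12): {x=4, y=49, z=44}
  after event 9 (t=49: SET z = 0): {x=4, y=49, z=0}
  after event 10 (t=55: INC x by 1): {x=5, y=49, z=0}
  after event 11 (t=61: DEC x by 15): {x=-10, y=49, z=0}
  after event 12 (t=70: DEC x by 6): {x=-16, y=49, z=0}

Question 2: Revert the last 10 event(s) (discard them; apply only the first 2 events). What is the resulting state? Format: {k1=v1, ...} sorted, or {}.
Answer: {x=4}

Derivation:
Keep first 2 events (discard last 10):
  after event 1 (t=9: INC x by 13): {x=13}
  after event 2 (t=12: DEC x by 9): {x=4}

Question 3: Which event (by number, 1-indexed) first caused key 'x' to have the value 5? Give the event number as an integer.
Looking for first event where x becomes 5:
  event 1: x = 13
  event 2: x = 4
  event 3: x = 4
  event 4: x = 4
  event 5: x = 4
  event 6: x = 4
  event 7: x = 4
  event 8: x = 4
  event 9: x = 4
  event 10: x 4 -> 5  <-- first match

Answer: 10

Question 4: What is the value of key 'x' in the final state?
Answer: -16

Derivation:
Track key 'x' through all 12 events:
  event 1 (t=9: INC x by 13): x (absent) -> 13
  event 2 (t=12: DEC x by 9): x 13 -> 4
  event 3 (t=20: DEL y): x unchanged
  event 4 (t=22: DEC z by 12): x unchanged
  event 5 (t=25: SET z = 8): x unchanged
  event 6 (t=29: SET z = 32): x unchanged
  event 7 (t=35: SET y = 49): x unchanged
  event 8 (t=44: INC z by 12): x unchanged
  event 9 (t=49: SET z = 0): x unchanged
  event 10 (t=55: INC x by 1): x 4 -> 5
  event 11 (t=61: DEC x by 15): x 5 -> -10
  event 12 (t=70: DEC x by 6): x -10 -> -16
Final: x = -16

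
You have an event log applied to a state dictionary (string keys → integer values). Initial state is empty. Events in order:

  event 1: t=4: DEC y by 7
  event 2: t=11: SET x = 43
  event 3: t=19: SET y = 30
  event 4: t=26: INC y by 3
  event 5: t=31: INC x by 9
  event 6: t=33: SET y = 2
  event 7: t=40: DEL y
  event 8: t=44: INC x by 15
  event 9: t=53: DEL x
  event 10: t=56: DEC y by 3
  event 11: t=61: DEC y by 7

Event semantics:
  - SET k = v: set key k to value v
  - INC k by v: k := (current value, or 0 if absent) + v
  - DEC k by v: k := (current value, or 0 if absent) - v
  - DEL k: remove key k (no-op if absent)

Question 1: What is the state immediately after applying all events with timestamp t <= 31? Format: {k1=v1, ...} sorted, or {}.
Answer: {x=52, y=33}

Derivation:
Apply events with t <= 31 (5 events):
  after event 1 (t=4: DEC y by 7): {y=-7}
  after event 2 (t=11: SET x = 43): {x=43, y=-7}
  after event 3 (t=19: SET y = 30): {x=43, y=30}
  after event 4 (t=26: INC y by 3): {x=43, y=33}
  after event 5 (t=31: INC x by 9): {x=52, y=33}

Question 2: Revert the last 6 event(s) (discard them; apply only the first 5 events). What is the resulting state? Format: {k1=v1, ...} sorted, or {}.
Keep first 5 events (discard last 6):
  after event 1 (t=4: DEC y by 7): {y=-7}
  after event 2 (t=11: SET x = 43): {x=43, y=-7}
  after event 3 (t=19: SET y = 30): {x=43, y=30}
  after event 4 (t=26: INC y by 3): {x=43, y=33}
  after event 5 (t=31: INC x by 9): {x=52, y=33}

Answer: {x=52, y=33}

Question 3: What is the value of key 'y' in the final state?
Track key 'y' through all 11 events:
  event 1 (t=4: DEC y by 7): y (absent) -> -7
  event 2 (t=11: SET x = 43): y unchanged
  event 3 (t=19: SET y = 30): y -7 -> 30
  event 4 (t=26: INC y by 3): y 30 -> 33
  event 5 (t=31: INC x by 9): y unchanged
  event 6 (t=33: SET y = 2): y 33 -> 2
  event 7 (t=40: DEL y): y 2 -> (absent)
  event 8 (t=44: INC x by 15): y unchanged
  event 9 (t=53: DEL x): y unchanged
  event 10 (t=56: DEC y by 3): y (absent) -> -3
  event 11 (t=61: DEC y by 7): y -3 -> -10
Final: y = -10

Answer: -10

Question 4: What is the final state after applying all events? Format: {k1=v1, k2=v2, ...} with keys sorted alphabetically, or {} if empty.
Answer: {y=-10}

Derivation:
  after event 1 (t=4: DEC y by 7): {y=-7}
  after event 2 (t=11: SET x = 43): {x=43, y=-7}
  after event 3 (t=19: SET y = 30): {x=43, y=30}
  after event 4 (t=26: INC y by 3): {x=43, y=33}
  after event 5 (t=31: INC x by 9): {x=52, y=33}
  after event 6 (t=33: SET y = 2): {x=52, y=2}
  after event 7 (t=40: DEL y): {x=52}
  after event 8 (t=44: INC x by 15): {x=67}
  after event 9 (t=53: DEL x): {}
  after event 10 (t=56: DEC y by 3): {y=-3}
  after event 11 (t=61: DEC y by 7): {y=-10}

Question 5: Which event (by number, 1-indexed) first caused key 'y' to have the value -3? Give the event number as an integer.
Looking for first event where y becomes -3:
  event 1: y = -7
  event 2: y = -7
  event 3: y = 30
  event 4: y = 33
  event 5: y = 33
  event 6: y = 2
  event 7: y = (absent)
  event 10: y (absent) -> -3  <-- first match

Answer: 10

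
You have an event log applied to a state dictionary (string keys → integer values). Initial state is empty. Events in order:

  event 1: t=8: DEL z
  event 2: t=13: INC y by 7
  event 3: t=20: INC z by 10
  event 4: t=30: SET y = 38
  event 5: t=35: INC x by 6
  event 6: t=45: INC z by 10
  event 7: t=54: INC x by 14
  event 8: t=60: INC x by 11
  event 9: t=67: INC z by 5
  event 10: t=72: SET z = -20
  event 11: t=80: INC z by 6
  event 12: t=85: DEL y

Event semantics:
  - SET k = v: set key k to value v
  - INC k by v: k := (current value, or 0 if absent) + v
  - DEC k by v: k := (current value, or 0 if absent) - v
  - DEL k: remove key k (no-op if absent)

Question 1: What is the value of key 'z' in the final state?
Answer: -14

Derivation:
Track key 'z' through all 12 events:
  event 1 (t=8: DEL z): z (absent) -> (absent)
  event 2 (t=13: INC y by 7): z unchanged
  event 3 (t=20: INC z by 10): z (absent) -> 10
  event 4 (t=30: SET y = 38): z unchanged
  event 5 (t=35: INC x by 6): z unchanged
  event 6 (t=45: INC z by 10): z 10 -> 20
  event 7 (t=54: INC x by 14): z unchanged
  event 8 (t=60: INC x by 11): z unchanged
  event 9 (t=67: INC z by 5): z 20 -> 25
  event 10 (t=72: SET z = -20): z 25 -> -20
  event 11 (t=80: INC z by 6): z -20 -> -14
  event 12 (t=85: DEL y): z unchanged
Final: z = -14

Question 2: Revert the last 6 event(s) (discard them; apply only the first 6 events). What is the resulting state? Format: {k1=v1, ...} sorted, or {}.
Answer: {x=6, y=38, z=20}

Derivation:
Keep first 6 events (discard last 6):
  after event 1 (t=8: DEL z): {}
  after event 2 (t=13: INC y by 7): {y=7}
  after event 3 (t=20: INC z by 10): {y=7, z=10}
  after event 4 (t=30: SET y = 38): {y=38, z=10}
  after event 5 (t=35: INC x by 6): {x=6, y=38, z=10}
  after event 6 (t=45: INC z by 10): {x=6, y=38, z=20}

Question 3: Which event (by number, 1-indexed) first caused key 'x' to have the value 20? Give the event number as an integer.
Answer: 7

Derivation:
Looking for first event where x becomes 20:
  event 5: x = 6
  event 6: x = 6
  event 7: x 6 -> 20  <-- first match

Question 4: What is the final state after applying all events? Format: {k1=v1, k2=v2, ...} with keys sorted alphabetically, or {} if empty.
  after event 1 (t=8: DEL z): {}
  after event 2 (t=13: INC y by 7): {y=7}
  after event 3 (t=20: INC z by 10): {y=7, z=10}
  after event 4 (t=30: SET y = 38): {y=38, z=10}
  after event 5 (t=35: INC x by 6): {x=6, y=38, z=10}
  after event 6 (t=45: INC z by 10): {x=6, y=38, z=20}
  after event 7 (t=54: INC x by 14): {x=20, y=38, z=20}
  after event 8 (t=60: INC x by 11): {x=31, y=38, z=20}
  after event 9 (t=67: INC z by 5): {x=31, y=38, z=25}
  after event 10 (t=72: SET z = -20): {x=31, y=38, z=-20}
  after event 11 (t=80: INC z by 6): {x=31, y=38, z=-14}
  after event 12 (t=85: DEL y): {x=31, z=-14}

Answer: {x=31, z=-14}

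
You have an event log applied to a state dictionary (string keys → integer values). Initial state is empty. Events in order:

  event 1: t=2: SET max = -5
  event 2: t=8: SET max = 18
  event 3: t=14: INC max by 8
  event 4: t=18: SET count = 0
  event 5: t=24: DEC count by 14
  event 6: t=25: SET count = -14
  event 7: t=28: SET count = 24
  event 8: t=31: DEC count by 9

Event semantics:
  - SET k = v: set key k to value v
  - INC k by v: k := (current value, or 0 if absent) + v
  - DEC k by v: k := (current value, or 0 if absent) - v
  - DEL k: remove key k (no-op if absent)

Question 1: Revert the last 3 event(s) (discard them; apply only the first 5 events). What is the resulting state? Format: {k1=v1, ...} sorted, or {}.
Keep first 5 events (discard last 3):
  after event 1 (t=2: SET max = -5): {max=-5}
  after event 2 (t=8: SET max = 18): {max=18}
  after event 3 (t=14: INC max by 8): {max=26}
  after event 4 (t=18: SET count = 0): {count=0, max=26}
  after event 5 (t=24: DEC count by 14): {count=-14, max=26}

Answer: {count=-14, max=26}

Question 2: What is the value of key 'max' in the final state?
Track key 'max' through all 8 events:
  event 1 (t=2: SET max = -5): max (absent) -> -5
  event 2 (t=8: SET max = 18): max -5 -> 18
  event 3 (t=14: INC max by 8): max 18 -> 26
  event 4 (t=18: SET count = 0): max unchanged
  event 5 (t=24: DEC count by 14): max unchanged
  event 6 (t=25: SET count = -14): max unchanged
  event 7 (t=28: SET count = 24): max unchanged
  event 8 (t=31: DEC count by 9): max unchanged
Final: max = 26

Answer: 26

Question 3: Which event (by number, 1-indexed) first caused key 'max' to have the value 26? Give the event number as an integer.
Answer: 3

Derivation:
Looking for first event where max becomes 26:
  event 1: max = -5
  event 2: max = 18
  event 3: max 18 -> 26  <-- first match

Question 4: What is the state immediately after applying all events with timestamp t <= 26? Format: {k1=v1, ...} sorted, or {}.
Answer: {count=-14, max=26}

Derivation:
Apply events with t <= 26 (6 events):
  after event 1 (t=2: SET max = -5): {max=-5}
  after event 2 (t=8: SET max = 18): {max=18}
  after event 3 (t=14: INC max by 8): {max=26}
  after event 4 (t=18: SET count = 0): {count=0, max=26}
  after event 5 (t=24: DEC count by 14): {count=-14, max=26}
  after event 6 (t=25: SET count = -14): {count=-14, max=26}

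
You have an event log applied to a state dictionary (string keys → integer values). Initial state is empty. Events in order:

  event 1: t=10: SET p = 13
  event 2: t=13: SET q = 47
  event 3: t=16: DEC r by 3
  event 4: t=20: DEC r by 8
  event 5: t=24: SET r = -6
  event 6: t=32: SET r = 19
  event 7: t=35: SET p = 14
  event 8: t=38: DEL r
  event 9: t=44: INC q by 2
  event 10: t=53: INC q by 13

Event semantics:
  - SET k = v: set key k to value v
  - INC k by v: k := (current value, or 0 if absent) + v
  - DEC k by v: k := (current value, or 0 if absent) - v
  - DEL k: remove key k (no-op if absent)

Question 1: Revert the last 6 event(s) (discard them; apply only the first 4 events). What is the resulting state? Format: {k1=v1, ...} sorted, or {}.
Answer: {p=13, q=47, r=-11}

Derivation:
Keep first 4 events (discard last 6):
  after event 1 (t=10: SET p = 13): {p=13}
  after event 2 (t=13: SET q = 47): {p=13, q=47}
  after event 3 (t=16: DEC r by 3): {p=13, q=47, r=-3}
  after event 4 (t=20: DEC r by 8): {p=13, q=47, r=-11}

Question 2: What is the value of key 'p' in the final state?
Answer: 14

Derivation:
Track key 'p' through all 10 events:
  event 1 (t=10: SET p = 13): p (absent) -> 13
  event 2 (t=13: SET q = 47): p unchanged
  event 3 (t=16: DEC r by 3): p unchanged
  event 4 (t=20: DEC r by 8): p unchanged
  event 5 (t=24: SET r = -6): p unchanged
  event 6 (t=32: SET r = 19): p unchanged
  event 7 (t=35: SET p = 14): p 13 -> 14
  event 8 (t=38: DEL r): p unchanged
  event 9 (t=44: INC q by 2): p unchanged
  event 10 (t=53: INC q by 13): p unchanged
Final: p = 14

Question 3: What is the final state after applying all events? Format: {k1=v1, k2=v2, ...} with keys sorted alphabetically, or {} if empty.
Answer: {p=14, q=62}

Derivation:
  after event 1 (t=10: SET p = 13): {p=13}
  after event 2 (t=13: SET q = 47): {p=13, q=47}
  after event 3 (t=16: DEC r by 3): {p=13, q=47, r=-3}
  after event 4 (t=20: DEC r by 8): {p=13, q=47, r=-11}
  after event 5 (t=24: SET r = -6): {p=13, q=47, r=-6}
  after event 6 (t=32: SET r = 19): {p=13, q=47, r=19}
  after event 7 (t=35: SET p = 14): {p=14, q=47, r=19}
  after event 8 (t=38: DEL r): {p=14, q=47}
  after event 9 (t=44: INC q by 2): {p=14, q=49}
  after event 10 (t=53: INC q by 13): {p=14, q=62}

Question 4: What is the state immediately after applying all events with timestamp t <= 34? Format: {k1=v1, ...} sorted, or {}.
Apply events with t <= 34 (6 events):
  after event 1 (t=10: SET p = 13): {p=13}
  after event 2 (t=13: SET q = 47): {p=13, q=47}
  after event 3 (t=16: DEC r by 3): {p=13, q=47, r=-3}
  after event 4 (t=20: DEC r by 8): {p=13, q=47, r=-11}
  after event 5 (t=24: SET r = -6): {p=13, q=47, r=-6}
  after event 6 (t=32: SET r = 19): {p=13, q=47, r=19}

Answer: {p=13, q=47, r=19}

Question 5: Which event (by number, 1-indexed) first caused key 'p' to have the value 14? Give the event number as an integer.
Looking for first event where p becomes 14:
  event 1: p = 13
  event 2: p = 13
  event 3: p = 13
  event 4: p = 13
  event 5: p = 13
  event 6: p = 13
  event 7: p 13 -> 14  <-- first match

Answer: 7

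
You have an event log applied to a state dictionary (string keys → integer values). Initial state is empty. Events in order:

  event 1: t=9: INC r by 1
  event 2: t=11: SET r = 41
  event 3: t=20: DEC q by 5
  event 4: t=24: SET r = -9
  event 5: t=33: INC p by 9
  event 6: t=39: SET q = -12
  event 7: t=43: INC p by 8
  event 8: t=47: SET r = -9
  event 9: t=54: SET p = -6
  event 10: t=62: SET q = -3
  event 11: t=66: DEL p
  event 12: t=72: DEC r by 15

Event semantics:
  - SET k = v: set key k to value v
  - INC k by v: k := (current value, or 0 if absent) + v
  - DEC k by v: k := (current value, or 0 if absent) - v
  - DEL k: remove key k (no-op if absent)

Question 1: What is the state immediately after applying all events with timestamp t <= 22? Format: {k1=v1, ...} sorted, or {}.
Apply events with t <= 22 (3 events):
  after event 1 (t=9: INC r by 1): {r=1}
  after event 2 (t=11: SET r = 41): {r=41}
  after event 3 (t=20: DEC q by 5): {q=-5, r=41}

Answer: {q=-5, r=41}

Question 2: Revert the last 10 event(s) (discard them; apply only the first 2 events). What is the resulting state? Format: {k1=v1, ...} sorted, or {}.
Keep first 2 events (discard last 10):
  after event 1 (t=9: INC r by 1): {r=1}
  after event 2 (t=11: SET r = 41): {r=41}

Answer: {r=41}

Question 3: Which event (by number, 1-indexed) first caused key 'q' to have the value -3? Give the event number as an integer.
Looking for first event where q becomes -3:
  event 3: q = -5
  event 4: q = -5
  event 5: q = -5
  event 6: q = -12
  event 7: q = -12
  event 8: q = -12
  event 9: q = -12
  event 10: q -12 -> -3  <-- first match

Answer: 10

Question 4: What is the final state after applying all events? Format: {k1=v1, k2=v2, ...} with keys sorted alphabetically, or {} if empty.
  after event 1 (t=9: INC r by 1): {r=1}
  after event 2 (t=11: SET r = 41): {r=41}
  after event 3 (t=20: DEC q by 5): {q=-5, r=41}
  after event 4 (t=24: SET r = -9): {q=-5, r=-9}
  after event 5 (t=33: INC p by 9): {p=9, q=-5, r=-9}
  after event 6 (t=39: SET q = -12): {p=9, q=-12, r=-9}
  after event 7 (t=43: INC p by 8): {p=17, q=-12, r=-9}
  after event 8 (t=47: SET r = -9): {p=17, q=-12, r=-9}
  after event 9 (t=54: SET p = -6): {p=-6, q=-12, r=-9}
  after event 10 (t=62: SET q = -3): {p=-6, q=-3, r=-9}
  after event 11 (t=66: DEL p): {q=-3, r=-9}
  after event 12 (t=72: DEC r by 15): {q=-3, r=-24}

Answer: {q=-3, r=-24}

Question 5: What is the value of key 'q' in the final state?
Answer: -3

Derivation:
Track key 'q' through all 12 events:
  event 1 (t=9: INC r by 1): q unchanged
  event 2 (t=11: SET r = 41): q unchanged
  event 3 (t=20: DEC q by 5): q (absent) -> -5
  event 4 (t=24: SET r = -9): q unchanged
  event 5 (t=33: INC p by 9): q unchanged
  event 6 (t=39: SET q = -12): q -5 -> -12
  event 7 (t=43: INC p by 8): q unchanged
  event 8 (t=47: SET r = -9): q unchanged
  event 9 (t=54: SET p = -6): q unchanged
  event 10 (t=62: SET q = -3): q -12 -> -3
  event 11 (t=66: DEL p): q unchanged
  event 12 (t=72: DEC r by 15): q unchanged
Final: q = -3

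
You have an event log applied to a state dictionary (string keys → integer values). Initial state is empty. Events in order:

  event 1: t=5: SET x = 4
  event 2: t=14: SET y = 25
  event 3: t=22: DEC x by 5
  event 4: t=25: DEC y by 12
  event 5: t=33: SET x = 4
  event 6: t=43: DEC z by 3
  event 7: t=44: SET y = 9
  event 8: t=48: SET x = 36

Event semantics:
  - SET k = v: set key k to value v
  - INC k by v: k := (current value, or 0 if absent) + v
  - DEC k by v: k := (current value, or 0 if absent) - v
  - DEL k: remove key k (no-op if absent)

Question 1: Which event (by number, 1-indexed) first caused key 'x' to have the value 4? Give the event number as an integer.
Answer: 1

Derivation:
Looking for first event where x becomes 4:
  event 1: x (absent) -> 4  <-- first match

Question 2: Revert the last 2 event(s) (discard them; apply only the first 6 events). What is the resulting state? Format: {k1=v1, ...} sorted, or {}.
Answer: {x=4, y=13, z=-3}

Derivation:
Keep first 6 events (discard last 2):
  after event 1 (t=5: SET x = 4): {x=4}
  after event 2 (t=14: SET y = 25): {x=4, y=25}
  after event 3 (t=22: DEC x by 5): {x=-1, y=25}
  after event 4 (t=25: DEC y by 12): {x=-1, y=13}
  after event 5 (t=33: SET x = 4): {x=4, y=13}
  after event 6 (t=43: DEC z by 3): {x=4, y=13, z=-3}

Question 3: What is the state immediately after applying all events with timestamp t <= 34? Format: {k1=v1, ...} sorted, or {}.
Apply events with t <= 34 (5 events):
  after event 1 (t=5: SET x = 4): {x=4}
  after event 2 (t=14: SET y = 25): {x=4, y=25}
  after event 3 (t=22: DEC x by 5): {x=-1, y=25}
  after event 4 (t=25: DEC y by 12): {x=-1, y=13}
  after event 5 (t=33: SET x = 4): {x=4, y=13}

Answer: {x=4, y=13}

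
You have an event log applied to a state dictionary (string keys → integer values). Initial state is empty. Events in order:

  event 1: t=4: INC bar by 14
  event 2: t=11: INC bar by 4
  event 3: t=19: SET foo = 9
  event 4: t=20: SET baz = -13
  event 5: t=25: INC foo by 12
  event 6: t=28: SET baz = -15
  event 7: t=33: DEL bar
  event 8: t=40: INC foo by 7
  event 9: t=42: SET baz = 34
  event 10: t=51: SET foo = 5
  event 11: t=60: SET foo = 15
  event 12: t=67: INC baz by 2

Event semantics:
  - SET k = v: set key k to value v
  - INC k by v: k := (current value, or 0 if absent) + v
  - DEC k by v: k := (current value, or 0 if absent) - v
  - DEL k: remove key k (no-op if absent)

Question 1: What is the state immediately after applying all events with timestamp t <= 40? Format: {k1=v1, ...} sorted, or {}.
Apply events with t <= 40 (8 events):
  after event 1 (t=4: INC bar by 14): {bar=14}
  after event 2 (t=11: INC bar by 4): {bar=18}
  after event 3 (t=19: SET foo = 9): {bar=18, foo=9}
  after event 4 (t=20: SET baz = -13): {bar=18, baz=-13, foo=9}
  after event 5 (t=25: INC foo by 12): {bar=18, baz=-13, foo=21}
  after event 6 (t=28: SET baz = -15): {bar=18, baz=-15, foo=21}
  after event 7 (t=33: DEL bar): {baz=-15, foo=21}
  after event 8 (t=40: INC foo by 7): {baz=-15, foo=28}

Answer: {baz=-15, foo=28}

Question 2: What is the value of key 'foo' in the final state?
Track key 'foo' through all 12 events:
  event 1 (t=4: INC bar by 14): foo unchanged
  event 2 (t=11: INC bar by 4): foo unchanged
  event 3 (t=19: SET foo = 9): foo (absent) -> 9
  event 4 (t=20: SET baz = -13): foo unchanged
  event 5 (t=25: INC foo by 12): foo 9 -> 21
  event 6 (t=28: SET baz = -15): foo unchanged
  event 7 (t=33: DEL bar): foo unchanged
  event 8 (t=40: INC foo by 7): foo 21 -> 28
  event 9 (t=42: SET baz = 34): foo unchanged
  event 10 (t=51: SET foo = 5): foo 28 -> 5
  event 11 (t=60: SET foo = 15): foo 5 -> 15
  event 12 (t=67: INC baz by 2): foo unchanged
Final: foo = 15

Answer: 15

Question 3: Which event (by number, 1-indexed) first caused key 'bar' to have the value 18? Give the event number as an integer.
Looking for first event where bar becomes 18:
  event 1: bar = 14
  event 2: bar 14 -> 18  <-- first match

Answer: 2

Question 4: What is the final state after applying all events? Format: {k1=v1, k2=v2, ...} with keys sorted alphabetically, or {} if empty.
Answer: {baz=36, foo=15}

Derivation:
  after event 1 (t=4: INC bar by 14): {bar=14}
  after event 2 (t=11: INC bar by 4): {bar=18}
  after event 3 (t=19: SET foo = 9): {bar=18, foo=9}
  after event 4 (t=20: SET baz = -13): {bar=18, baz=-13, foo=9}
  after event 5 (t=25: INC foo by 12): {bar=18, baz=-13, foo=21}
  after event 6 (t=28: SET baz = -15): {bar=18, baz=-15, foo=21}
  after event 7 (t=33: DEL bar): {baz=-15, foo=21}
  after event 8 (t=40: INC foo by 7): {baz=-15, foo=28}
  after event 9 (t=42: SET baz = 34): {baz=34, foo=28}
  after event 10 (t=51: SET foo = 5): {baz=34, foo=5}
  after event 11 (t=60: SET foo = 15): {baz=34, foo=15}
  after event 12 (t=67: INC baz by 2): {baz=36, foo=15}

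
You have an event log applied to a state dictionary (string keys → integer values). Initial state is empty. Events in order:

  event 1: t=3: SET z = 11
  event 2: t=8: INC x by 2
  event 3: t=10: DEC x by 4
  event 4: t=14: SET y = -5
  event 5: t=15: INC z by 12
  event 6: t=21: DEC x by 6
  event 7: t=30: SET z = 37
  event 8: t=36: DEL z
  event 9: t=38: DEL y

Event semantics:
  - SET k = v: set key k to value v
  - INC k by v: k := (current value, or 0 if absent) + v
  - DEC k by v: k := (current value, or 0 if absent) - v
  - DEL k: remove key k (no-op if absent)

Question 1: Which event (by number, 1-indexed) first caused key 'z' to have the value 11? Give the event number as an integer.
Looking for first event where z becomes 11:
  event 1: z (absent) -> 11  <-- first match

Answer: 1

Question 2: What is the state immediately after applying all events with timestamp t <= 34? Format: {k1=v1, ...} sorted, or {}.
Apply events with t <= 34 (7 events):
  after event 1 (t=3: SET z = 11): {z=11}
  after event 2 (t=8: INC x by 2): {x=2, z=11}
  after event 3 (t=10: DEC x by 4): {x=-2, z=11}
  after event 4 (t=14: SET y = -5): {x=-2, y=-5, z=11}
  after event 5 (t=15: INC z by 12): {x=-2, y=-5, z=23}
  after event 6 (t=21: DEC x by 6): {x=-8, y=-5, z=23}
  after event 7 (t=30: SET z = 37): {x=-8, y=-5, z=37}

Answer: {x=-8, y=-5, z=37}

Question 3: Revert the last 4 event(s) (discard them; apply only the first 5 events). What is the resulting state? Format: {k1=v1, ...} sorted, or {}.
Answer: {x=-2, y=-5, z=23}

Derivation:
Keep first 5 events (discard last 4):
  after event 1 (t=3: SET z = 11): {z=11}
  after event 2 (t=8: INC x by 2): {x=2, z=11}
  after event 3 (t=10: DEC x by 4): {x=-2, z=11}
  after event 4 (t=14: SET y = -5): {x=-2, y=-5, z=11}
  after event 5 (t=15: INC z by 12): {x=-2, y=-5, z=23}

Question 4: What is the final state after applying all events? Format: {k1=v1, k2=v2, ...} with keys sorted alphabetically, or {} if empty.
  after event 1 (t=3: SET z = 11): {z=11}
  after event 2 (t=8: INC x by 2): {x=2, z=11}
  after event 3 (t=10: DEC x by 4): {x=-2, z=11}
  after event 4 (t=14: SET y = -5): {x=-2, y=-5, z=11}
  after event 5 (t=15: INC z by 12): {x=-2, y=-5, z=23}
  after event 6 (t=21: DEC x by 6): {x=-8, y=-5, z=23}
  after event 7 (t=30: SET z = 37): {x=-8, y=-5, z=37}
  after event 8 (t=36: DEL z): {x=-8, y=-5}
  after event 9 (t=38: DEL y): {x=-8}

Answer: {x=-8}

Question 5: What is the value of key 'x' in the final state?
Track key 'x' through all 9 events:
  event 1 (t=3: SET z = 11): x unchanged
  event 2 (t=8: INC x by 2): x (absent) -> 2
  event 3 (t=10: DEC x by 4): x 2 -> -2
  event 4 (t=14: SET y = -5): x unchanged
  event 5 (t=15: INC z by 12): x unchanged
  event 6 (t=21: DEC x by 6): x -2 -> -8
  event 7 (t=30: SET z = 37): x unchanged
  event 8 (t=36: DEL z): x unchanged
  event 9 (t=38: DEL y): x unchanged
Final: x = -8

Answer: -8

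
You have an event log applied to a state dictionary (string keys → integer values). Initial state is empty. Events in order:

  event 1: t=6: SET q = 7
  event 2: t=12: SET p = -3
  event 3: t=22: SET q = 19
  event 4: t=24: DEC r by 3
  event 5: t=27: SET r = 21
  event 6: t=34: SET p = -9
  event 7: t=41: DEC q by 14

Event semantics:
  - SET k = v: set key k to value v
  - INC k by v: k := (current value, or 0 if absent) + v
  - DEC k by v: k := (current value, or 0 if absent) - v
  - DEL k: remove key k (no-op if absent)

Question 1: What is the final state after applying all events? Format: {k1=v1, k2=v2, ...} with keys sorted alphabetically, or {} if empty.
  after event 1 (t=6: SET q = 7): {q=7}
  after event 2 (t=12: SET p = -3): {p=-3, q=7}
  after event 3 (t=22: SET q = 19): {p=-3, q=19}
  after event 4 (t=24: DEC r by 3): {p=-3, q=19, r=-3}
  after event 5 (t=27: SET r = 21): {p=-3, q=19, r=21}
  after event 6 (t=34: SET p = -9): {p=-9, q=19, r=21}
  after event 7 (t=41: DEC q by 14): {p=-9, q=5, r=21}

Answer: {p=-9, q=5, r=21}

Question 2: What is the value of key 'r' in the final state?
Track key 'r' through all 7 events:
  event 1 (t=6: SET q = 7): r unchanged
  event 2 (t=12: SET p = -3): r unchanged
  event 3 (t=22: SET q = 19): r unchanged
  event 4 (t=24: DEC r by 3): r (absent) -> -3
  event 5 (t=27: SET r = 21): r -3 -> 21
  event 6 (t=34: SET p = -9): r unchanged
  event 7 (t=41: DEC q by 14): r unchanged
Final: r = 21

Answer: 21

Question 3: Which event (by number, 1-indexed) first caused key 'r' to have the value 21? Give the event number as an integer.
Looking for first event where r becomes 21:
  event 4: r = -3
  event 5: r -3 -> 21  <-- first match

Answer: 5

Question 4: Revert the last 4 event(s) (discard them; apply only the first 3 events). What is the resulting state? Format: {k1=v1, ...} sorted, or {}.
Answer: {p=-3, q=19}

Derivation:
Keep first 3 events (discard last 4):
  after event 1 (t=6: SET q = 7): {q=7}
  after event 2 (t=12: SET p = -3): {p=-3, q=7}
  after event 3 (t=22: SET q = 19): {p=-3, q=19}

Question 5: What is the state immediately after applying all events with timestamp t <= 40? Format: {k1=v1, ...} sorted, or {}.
Apply events with t <= 40 (6 events):
  after event 1 (t=6: SET q = 7): {q=7}
  after event 2 (t=12: SET p = -3): {p=-3, q=7}
  after event 3 (t=22: SET q = 19): {p=-3, q=19}
  after event 4 (t=24: DEC r by 3): {p=-3, q=19, r=-3}
  after event 5 (t=27: SET r = 21): {p=-3, q=19, r=21}
  after event 6 (t=34: SET p = -9): {p=-9, q=19, r=21}

Answer: {p=-9, q=19, r=21}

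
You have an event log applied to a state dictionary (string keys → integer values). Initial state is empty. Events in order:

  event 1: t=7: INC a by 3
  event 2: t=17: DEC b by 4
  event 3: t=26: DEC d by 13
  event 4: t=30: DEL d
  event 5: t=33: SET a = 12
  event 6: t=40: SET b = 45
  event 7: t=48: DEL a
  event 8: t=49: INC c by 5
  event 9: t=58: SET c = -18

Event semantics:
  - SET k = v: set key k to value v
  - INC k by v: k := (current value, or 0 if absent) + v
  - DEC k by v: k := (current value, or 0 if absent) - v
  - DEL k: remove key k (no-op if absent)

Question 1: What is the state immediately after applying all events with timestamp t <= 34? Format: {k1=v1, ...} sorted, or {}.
Answer: {a=12, b=-4}

Derivation:
Apply events with t <= 34 (5 events):
  after event 1 (t=7: INC a by 3): {a=3}
  after event 2 (t=17: DEC b by 4): {a=3, b=-4}
  after event 3 (t=26: DEC d by 13): {a=3, b=-4, d=-13}
  after event 4 (t=30: DEL d): {a=3, b=-4}
  after event 5 (t=33: SET a = 12): {a=12, b=-4}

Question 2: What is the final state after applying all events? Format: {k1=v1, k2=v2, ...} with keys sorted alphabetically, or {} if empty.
Answer: {b=45, c=-18}

Derivation:
  after event 1 (t=7: INC a by 3): {a=3}
  after event 2 (t=17: DEC b by 4): {a=3, b=-4}
  after event 3 (t=26: DEC d by 13): {a=3, b=-4, d=-13}
  after event 4 (t=30: DEL d): {a=3, b=-4}
  after event 5 (t=33: SET a = 12): {a=12, b=-4}
  after event 6 (t=40: SET b = 45): {a=12, b=45}
  after event 7 (t=48: DEL a): {b=45}
  after event 8 (t=49: INC c by 5): {b=45, c=5}
  after event 9 (t=58: SET c = -18): {b=45, c=-18}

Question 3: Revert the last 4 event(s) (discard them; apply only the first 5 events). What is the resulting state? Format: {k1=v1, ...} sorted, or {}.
Answer: {a=12, b=-4}

Derivation:
Keep first 5 events (discard last 4):
  after event 1 (t=7: INC a by 3): {a=3}
  after event 2 (t=17: DEC b by 4): {a=3, b=-4}
  after event 3 (t=26: DEC d by 13): {a=3, b=-4, d=-13}
  after event 4 (t=30: DEL d): {a=3, b=-4}
  after event 5 (t=33: SET a = 12): {a=12, b=-4}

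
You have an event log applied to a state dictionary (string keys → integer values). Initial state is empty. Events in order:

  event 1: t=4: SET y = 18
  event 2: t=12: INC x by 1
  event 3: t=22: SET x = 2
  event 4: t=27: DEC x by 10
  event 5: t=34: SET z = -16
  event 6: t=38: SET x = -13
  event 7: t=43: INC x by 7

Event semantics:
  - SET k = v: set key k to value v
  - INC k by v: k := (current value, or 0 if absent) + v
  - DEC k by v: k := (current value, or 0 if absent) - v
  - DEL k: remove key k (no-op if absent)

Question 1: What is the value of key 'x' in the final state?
Track key 'x' through all 7 events:
  event 1 (t=4: SET y = 18): x unchanged
  event 2 (t=12: INC x by 1): x (absent) -> 1
  event 3 (t=22: SET x = 2): x 1 -> 2
  event 4 (t=27: DEC x by 10): x 2 -> -8
  event 5 (t=34: SET z = -16): x unchanged
  event 6 (t=38: SET x = -13): x -8 -> -13
  event 7 (t=43: INC x by 7): x -13 -> -6
Final: x = -6

Answer: -6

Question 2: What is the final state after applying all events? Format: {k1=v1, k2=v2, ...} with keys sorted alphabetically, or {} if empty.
Answer: {x=-6, y=18, z=-16}

Derivation:
  after event 1 (t=4: SET y = 18): {y=18}
  after event 2 (t=12: INC x by 1): {x=1, y=18}
  after event 3 (t=22: SET x = 2): {x=2, y=18}
  after event 4 (t=27: DEC x by 10): {x=-8, y=18}
  after event 5 (t=34: SET z = -16): {x=-8, y=18, z=-16}
  after event 6 (t=38: SET x = -13): {x=-13, y=18, z=-16}
  after event 7 (t=43: INC x by 7): {x=-6, y=18, z=-16}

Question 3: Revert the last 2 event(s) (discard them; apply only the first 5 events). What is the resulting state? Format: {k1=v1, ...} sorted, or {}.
Keep first 5 events (discard last 2):
  after event 1 (t=4: SET y = 18): {y=18}
  after event 2 (t=12: INC x by 1): {x=1, y=18}
  after event 3 (t=22: SET x = 2): {x=2, y=18}
  after event 4 (t=27: DEC x by 10): {x=-8, y=18}
  after event 5 (t=34: SET z = -16): {x=-8, y=18, z=-16}

Answer: {x=-8, y=18, z=-16}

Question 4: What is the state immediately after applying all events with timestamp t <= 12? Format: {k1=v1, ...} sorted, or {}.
Answer: {x=1, y=18}

Derivation:
Apply events with t <= 12 (2 events):
  after event 1 (t=4: SET y = 18): {y=18}
  after event 2 (t=12: INC x by 1): {x=1, y=18}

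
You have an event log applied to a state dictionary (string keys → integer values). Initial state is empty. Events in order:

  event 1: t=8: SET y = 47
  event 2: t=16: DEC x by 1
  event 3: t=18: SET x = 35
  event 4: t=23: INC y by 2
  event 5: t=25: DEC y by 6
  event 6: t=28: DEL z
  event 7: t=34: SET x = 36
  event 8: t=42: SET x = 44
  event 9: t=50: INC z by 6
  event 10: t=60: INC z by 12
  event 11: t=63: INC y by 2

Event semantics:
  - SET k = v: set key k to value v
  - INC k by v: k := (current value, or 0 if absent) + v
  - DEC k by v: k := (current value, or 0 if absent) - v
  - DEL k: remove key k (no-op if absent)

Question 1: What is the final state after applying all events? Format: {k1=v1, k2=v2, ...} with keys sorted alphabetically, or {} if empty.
  after event 1 (t=8: SET y = 47): {y=47}
  after event 2 (t=16: DEC x by 1): {x=-1, y=47}
  after event 3 (t=18: SET x = 35): {x=35, y=47}
  after event 4 (t=23: INC y by 2): {x=35, y=49}
  after event 5 (t=25: DEC y by 6): {x=35, y=43}
  after event 6 (t=28: DEL z): {x=35, y=43}
  after event 7 (t=34: SET x = 36): {x=36, y=43}
  after event 8 (t=42: SET x = 44): {x=44, y=43}
  after event 9 (t=50: INC z by 6): {x=44, y=43, z=6}
  after event 10 (t=60: INC z by 12): {x=44, y=43, z=18}
  after event 11 (t=63: INC y by 2): {x=44, y=45, z=18}

Answer: {x=44, y=45, z=18}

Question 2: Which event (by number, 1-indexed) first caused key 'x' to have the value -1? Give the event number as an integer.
Looking for first event where x becomes -1:
  event 2: x (absent) -> -1  <-- first match

Answer: 2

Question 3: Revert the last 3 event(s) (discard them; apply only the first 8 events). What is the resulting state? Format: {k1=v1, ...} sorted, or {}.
Keep first 8 events (discard last 3):
  after event 1 (t=8: SET y = 47): {y=47}
  after event 2 (t=16: DEC x by 1): {x=-1, y=47}
  after event 3 (t=18: SET x = 35): {x=35, y=47}
  after event 4 (t=23: INC y by 2): {x=35, y=49}
  after event 5 (t=25: DEC y by 6): {x=35, y=43}
  after event 6 (t=28: DEL z): {x=35, y=43}
  after event 7 (t=34: SET x = 36): {x=36, y=43}
  after event 8 (t=42: SET x = 44): {x=44, y=43}

Answer: {x=44, y=43}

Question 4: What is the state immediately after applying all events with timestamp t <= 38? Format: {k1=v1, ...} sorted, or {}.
Apply events with t <= 38 (7 events):
  after event 1 (t=8: SET y = 47): {y=47}
  after event 2 (t=16: DEC x by 1): {x=-1, y=47}
  after event 3 (t=18: SET x = 35): {x=35, y=47}
  after event 4 (t=23: INC y by 2): {x=35, y=49}
  after event 5 (t=25: DEC y by 6): {x=35, y=43}
  after event 6 (t=28: DEL z): {x=35, y=43}
  after event 7 (t=34: SET x = 36): {x=36, y=43}

Answer: {x=36, y=43}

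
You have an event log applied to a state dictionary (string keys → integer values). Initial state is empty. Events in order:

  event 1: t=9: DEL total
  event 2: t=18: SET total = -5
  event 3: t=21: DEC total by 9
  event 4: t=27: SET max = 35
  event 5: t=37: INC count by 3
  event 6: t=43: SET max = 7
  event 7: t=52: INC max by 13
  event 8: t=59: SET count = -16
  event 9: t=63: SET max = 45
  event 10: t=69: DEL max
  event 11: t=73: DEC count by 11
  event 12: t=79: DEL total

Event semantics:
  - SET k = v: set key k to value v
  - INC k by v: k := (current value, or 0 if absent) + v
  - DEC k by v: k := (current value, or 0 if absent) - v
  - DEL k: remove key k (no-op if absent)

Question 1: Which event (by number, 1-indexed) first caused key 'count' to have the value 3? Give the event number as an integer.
Answer: 5

Derivation:
Looking for first event where count becomes 3:
  event 5: count (absent) -> 3  <-- first match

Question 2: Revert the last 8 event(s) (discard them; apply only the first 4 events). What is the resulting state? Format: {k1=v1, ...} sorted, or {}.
Keep first 4 events (discard last 8):
  after event 1 (t=9: DEL total): {}
  after event 2 (t=18: SET total = -5): {total=-5}
  after event 3 (t=21: DEC total by 9): {total=-14}
  after event 4 (t=27: SET max = 35): {max=35, total=-14}

Answer: {max=35, total=-14}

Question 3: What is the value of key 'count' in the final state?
Answer: -27

Derivation:
Track key 'count' through all 12 events:
  event 1 (t=9: DEL total): count unchanged
  event 2 (t=18: SET total = -5): count unchanged
  event 3 (t=21: DEC total by 9): count unchanged
  event 4 (t=27: SET max = 35): count unchanged
  event 5 (t=37: INC count by 3): count (absent) -> 3
  event 6 (t=43: SET max = 7): count unchanged
  event 7 (t=52: INC max by 13): count unchanged
  event 8 (t=59: SET count = -16): count 3 -> -16
  event 9 (t=63: SET max = 45): count unchanged
  event 10 (t=69: DEL max): count unchanged
  event 11 (t=73: DEC count by 11): count -16 -> -27
  event 12 (t=79: DEL total): count unchanged
Final: count = -27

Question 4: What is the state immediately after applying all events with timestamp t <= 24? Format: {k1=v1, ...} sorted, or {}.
Answer: {total=-14}

Derivation:
Apply events with t <= 24 (3 events):
  after event 1 (t=9: DEL total): {}
  after event 2 (t=18: SET total = -5): {total=-5}
  after event 3 (t=21: DEC total by 9): {total=-14}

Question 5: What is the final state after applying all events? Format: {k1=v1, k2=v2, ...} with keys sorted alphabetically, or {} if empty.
Answer: {count=-27}

Derivation:
  after event 1 (t=9: DEL total): {}
  after event 2 (t=18: SET total = -5): {total=-5}
  after event 3 (t=21: DEC total by 9): {total=-14}
  after event 4 (t=27: SET max = 35): {max=35, total=-14}
  after event 5 (t=37: INC count by 3): {count=3, max=35, total=-14}
  after event 6 (t=43: SET max = 7): {count=3, max=7, total=-14}
  after event 7 (t=52: INC max by 13): {count=3, max=20, total=-14}
  after event 8 (t=59: SET count = -16): {count=-16, max=20, total=-14}
  after event 9 (t=63: SET max = 45): {count=-16, max=45, total=-14}
  after event 10 (t=69: DEL max): {count=-16, total=-14}
  after event 11 (t=73: DEC count by 11): {count=-27, total=-14}
  after event 12 (t=79: DEL total): {count=-27}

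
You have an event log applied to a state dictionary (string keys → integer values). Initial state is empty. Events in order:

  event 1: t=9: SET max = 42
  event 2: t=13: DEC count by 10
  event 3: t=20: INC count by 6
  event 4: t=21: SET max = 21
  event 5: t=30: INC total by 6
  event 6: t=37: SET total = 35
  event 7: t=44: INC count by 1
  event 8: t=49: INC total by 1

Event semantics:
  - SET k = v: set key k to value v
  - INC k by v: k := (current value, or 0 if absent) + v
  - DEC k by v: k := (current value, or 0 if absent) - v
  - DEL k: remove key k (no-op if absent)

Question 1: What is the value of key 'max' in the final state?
Track key 'max' through all 8 events:
  event 1 (t=9: SET max = 42): max (absent) -> 42
  event 2 (t=13: DEC count by 10): max unchanged
  event 3 (t=20: INC count by 6): max unchanged
  event 4 (t=21: SET max = 21): max 42 -> 21
  event 5 (t=30: INC total by 6): max unchanged
  event 6 (t=37: SET total = 35): max unchanged
  event 7 (t=44: INC count by 1): max unchanged
  event 8 (t=49: INC total by 1): max unchanged
Final: max = 21

Answer: 21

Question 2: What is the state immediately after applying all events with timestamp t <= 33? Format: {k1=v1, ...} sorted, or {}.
Apply events with t <= 33 (5 events):
  after event 1 (t=9: SET max = 42): {max=42}
  after event 2 (t=13: DEC count by 10): {count=-10, max=42}
  after event 3 (t=20: INC count by 6): {count=-4, max=42}
  after event 4 (t=21: SET max = 21): {count=-4, max=21}
  after event 5 (t=30: INC total by 6): {count=-4, max=21, total=6}

Answer: {count=-4, max=21, total=6}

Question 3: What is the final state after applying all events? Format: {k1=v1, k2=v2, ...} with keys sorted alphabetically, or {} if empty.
Answer: {count=-3, max=21, total=36}

Derivation:
  after event 1 (t=9: SET max = 42): {max=42}
  after event 2 (t=13: DEC count by 10): {count=-10, max=42}
  after event 3 (t=20: INC count by 6): {count=-4, max=42}
  after event 4 (t=21: SET max = 21): {count=-4, max=21}
  after event 5 (t=30: INC total by 6): {count=-4, max=21, total=6}
  after event 6 (t=37: SET total = 35): {count=-4, max=21, total=35}
  after event 7 (t=44: INC count by 1): {count=-3, max=21, total=35}
  after event 8 (t=49: INC total by 1): {count=-3, max=21, total=36}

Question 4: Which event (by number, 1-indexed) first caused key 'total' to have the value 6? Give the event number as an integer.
Answer: 5

Derivation:
Looking for first event where total becomes 6:
  event 5: total (absent) -> 6  <-- first match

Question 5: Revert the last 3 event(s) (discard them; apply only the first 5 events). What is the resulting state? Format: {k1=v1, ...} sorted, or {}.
Answer: {count=-4, max=21, total=6}

Derivation:
Keep first 5 events (discard last 3):
  after event 1 (t=9: SET max = 42): {max=42}
  after event 2 (t=13: DEC count by 10): {count=-10, max=42}
  after event 3 (t=20: INC count by 6): {count=-4, max=42}
  after event 4 (t=21: SET max = 21): {count=-4, max=21}
  after event 5 (t=30: INC total by 6): {count=-4, max=21, total=6}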